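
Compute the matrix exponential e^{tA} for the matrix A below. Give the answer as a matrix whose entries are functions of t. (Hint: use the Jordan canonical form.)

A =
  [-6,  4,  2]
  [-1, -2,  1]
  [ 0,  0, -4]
e^{tA} =
  [-2*t*exp(-4*t) + exp(-4*t), 4*t*exp(-4*t), 2*t*exp(-4*t)]
  [-t*exp(-4*t), 2*t*exp(-4*t) + exp(-4*t), t*exp(-4*t)]
  [0, 0, exp(-4*t)]

Strategy: write A = P · J · P⁻¹ where J is a Jordan canonical form, so e^{tA} = P · e^{tJ} · P⁻¹, and e^{tJ} can be computed block-by-block.

A has Jordan form
J =
  [-4,  1,  0]
  [ 0, -4,  0]
  [ 0,  0, -4]
(up to reordering of blocks).

Per-block formulas:
  For a 2×2 Jordan block J_2(-4): exp(t · J_2(-4)) = e^(-4t)·(I + t·N), where N is the 2×2 nilpotent shift.
  For a 1×1 block at λ = -4: exp(t · [-4]) = [e^(-4t)].

After assembling e^{tJ} and conjugating by P, we get:

e^{tA} =
  [-2*t*exp(-4*t) + exp(-4*t), 4*t*exp(-4*t), 2*t*exp(-4*t)]
  [-t*exp(-4*t), 2*t*exp(-4*t) + exp(-4*t), t*exp(-4*t)]
  [0, 0, exp(-4*t)]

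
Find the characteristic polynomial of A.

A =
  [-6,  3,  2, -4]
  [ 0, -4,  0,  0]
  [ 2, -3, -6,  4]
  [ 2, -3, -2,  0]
x^4 + 16*x^3 + 96*x^2 + 256*x + 256

Expanding det(x·I − A) (e.g. by cofactor expansion or by noting that A is similar to its Jordan form J, which has the same characteristic polynomial as A) gives
  χ_A(x) = x^4 + 16*x^3 + 96*x^2 + 256*x + 256
which factors as (x + 4)^4. The eigenvalues (with algebraic multiplicities) are λ = -4 with multiplicity 4.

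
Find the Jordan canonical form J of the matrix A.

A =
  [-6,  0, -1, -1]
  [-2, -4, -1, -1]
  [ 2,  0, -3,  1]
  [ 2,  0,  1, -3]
J_2(-4) ⊕ J_1(-4) ⊕ J_1(-4)

The characteristic polynomial is
  det(x·I − A) = x^4 + 16*x^3 + 96*x^2 + 256*x + 256 = (x + 4)^4

Eigenvalues and multiplicities (the geometric multiplicity of λ is n − rank(A − λI), which equals the number of Jordan blocks for λ):
  λ = -4: algebraic multiplicity = 4, geometric multiplicity = 3

Determining the block sizes for each eigenvalue:
  λ = -4: 3 blocks summing to 4 forces exactly one block of size 2 and the rest size 1 → block sizes [2, 1, 1]

Assembling the blocks gives a Jordan form
J =
  [-4,  1,  0,  0]
  [ 0, -4,  0,  0]
  [ 0,  0, -4,  0]
  [ 0,  0,  0, -4]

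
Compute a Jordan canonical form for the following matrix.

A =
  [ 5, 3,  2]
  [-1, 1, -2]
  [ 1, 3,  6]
J_2(4) ⊕ J_1(4)

The characteristic polynomial is
  det(x·I − A) = x^3 - 12*x^2 + 48*x - 64 = (x - 4)^3

Eigenvalues and multiplicities (the geometric multiplicity of λ is n − rank(A − λI), which equals the number of Jordan blocks for λ):
  λ = 4: algebraic multiplicity = 3, geometric multiplicity = 2

Determining the block sizes for each eigenvalue:
  λ = 4: 2 blocks summing to 3 forces exactly one block of size 2 and the rest size 1 → block sizes [2, 1]

Assembling the blocks gives a Jordan form
J =
  [4, 1, 0]
  [0, 4, 0]
  [0, 0, 4]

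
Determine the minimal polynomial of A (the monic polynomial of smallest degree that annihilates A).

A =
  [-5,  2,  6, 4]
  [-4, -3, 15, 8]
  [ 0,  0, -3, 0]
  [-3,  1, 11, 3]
x^4 + 8*x^3 + 18*x^2 - 27

The characteristic polynomial is χ_A(x) = (x - 1)*(x + 3)^3, so the eigenvalues are known. The minimal polynomial is
  m_A(x) = Π_λ (x − λ)^{k_λ}
where k_λ is the size of the *largest* Jordan block for λ (equivalently, the smallest k with (A − λI)^k v = 0 for every generalised eigenvector v of λ).

  λ = -3: largest Jordan block has size 3, contributing (x + 3)^3
  λ = 1: largest Jordan block has size 1, contributing (x − 1)

So m_A(x) = (x - 1)*(x + 3)^3 = x^4 + 8*x^3 + 18*x^2 - 27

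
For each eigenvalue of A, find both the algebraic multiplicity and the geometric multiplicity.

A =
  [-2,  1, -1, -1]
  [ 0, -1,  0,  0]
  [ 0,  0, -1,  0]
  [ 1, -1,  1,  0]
λ = -1: alg = 4, geom = 3

Step 1 — factor the characteristic polynomial to read off the algebraic multiplicities:
  χ_A(x) = (x + 1)^4

Step 2 — compute geometric multiplicities via the rank-nullity identity g(λ) = n − rank(A − λI):
  rank(A − (-1)·I) = 1, so dim ker(A − (-1)·I) = n − 1 = 3

Summary:
  λ = -1: algebraic multiplicity = 4, geometric multiplicity = 3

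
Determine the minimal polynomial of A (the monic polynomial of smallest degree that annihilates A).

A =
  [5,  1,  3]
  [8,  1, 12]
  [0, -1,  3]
x^3 - 9*x^2 + 27*x - 27

The characteristic polynomial is χ_A(x) = (x - 3)^3, so the eigenvalues are known. The minimal polynomial is
  m_A(x) = Π_λ (x − λ)^{k_λ}
where k_λ is the size of the *largest* Jordan block for λ (equivalently, the smallest k with (A − λI)^k v = 0 for every generalised eigenvector v of λ).

  λ = 3: largest Jordan block has size 3, contributing (x − 3)^3

So m_A(x) = (x - 3)^3 = x^3 - 9*x^2 + 27*x - 27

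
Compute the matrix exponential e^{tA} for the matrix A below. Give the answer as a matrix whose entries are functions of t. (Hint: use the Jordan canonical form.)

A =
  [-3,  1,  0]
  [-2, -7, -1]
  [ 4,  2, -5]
e^{tA} =
  [t^2*exp(-5*t) + 2*t*exp(-5*t) + exp(-5*t), t*exp(-5*t), -t^2*exp(-5*t)/2]
  [-2*t^2*exp(-5*t) - 2*t*exp(-5*t), -2*t*exp(-5*t) + exp(-5*t), t^2*exp(-5*t) - t*exp(-5*t)]
  [2*t^2*exp(-5*t) + 4*t*exp(-5*t), 2*t*exp(-5*t), -t^2*exp(-5*t) + exp(-5*t)]

Strategy: write A = P · J · P⁻¹ where J is a Jordan canonical form, so e^{tA} = P · e^{tJ} · P⁻¹, and e^{tJ} can be computed block-by-block.

A has Jordan form
J =
  [-5,  1,  0]
  [ 0, -5,  1]
  [ 0,  0, -5]
(up to reordering of blocks).

Per-block formulas:
  For a 3×3 Jordan block J_3(-5): exp(t · J_3(-5)) = e^(-5t)·(I + t·N + (t^2/2)·N^2), where N is the 3×3 nilpotent shift.

After assembling e^{tJ} and conjugating by P, we get:

e^{tA} =
  [t^2*exp(-5*t) + 2*t*exp(-5*t) + exp(-5*t), t*exp(-5*t), -t^2*exp(-5*t)/2]
  [-2*t^2*exp(-5*t) - 2*t*exp(-5*t), -2*t*exp(-5*t) + exp(-5*t), t^2*exp(-5*t) - t*exp(-5*t)]
  [2*t^2*exp(-5*t) + 4*t*exp(-5*t), 2*t*exp(-5*t), -t^2*exp(-5*t) + exp(-5*t)]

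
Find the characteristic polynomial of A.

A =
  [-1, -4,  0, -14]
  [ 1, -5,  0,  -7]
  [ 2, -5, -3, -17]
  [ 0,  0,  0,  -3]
x^4 + 12*x^3 + 54*x^2 + 108*x + 81

Expanding det(x·I − A) (e.g. by cofactor expansion or by noting that A is similar to its Jordan form J, which has the same characteristic polynomial as A) gives
  χ_A(x) = x^4 + 12*x^3 + 54*x^2 + 108*x + 81
which factors as (x + 3)^4. The eigenvalues (with algebraic multiplicities) are λ = -3 with multiplicity 4.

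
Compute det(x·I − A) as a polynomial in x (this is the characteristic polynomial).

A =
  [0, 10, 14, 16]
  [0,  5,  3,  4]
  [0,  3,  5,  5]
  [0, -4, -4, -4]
x^4 - 6*x^3 + 12*x^2 - 8*x

Expanding det(x·I − A) (e.g. by cofactor expansion or by noting that A is similar to its Jordan form J, which has the same characteristic polynomial as A) gives
  χ_A(x) = x^4 - 6*x^3 + 12*x^2 - 8*x
which factors as x*(x - 2)^3. The eigenvalues (with algebraic multiplicities) are λ = 0 with multiplicity 1, λ = 2 with multiplicity 3.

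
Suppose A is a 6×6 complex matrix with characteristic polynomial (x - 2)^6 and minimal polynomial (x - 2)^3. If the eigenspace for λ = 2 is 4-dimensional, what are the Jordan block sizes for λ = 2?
Block sizes for λ = 2: [3, 1, 1, 1]

Step 1 — from the characteristic polynomial, algebraic multiplicity of λ = 2 is 6. From dim ker(A − (2)·I) = 4, there are exactly 4 Jordan blocks for λ = 2.
Step 2 — from the minimal polynomial, the factor (x − 2)^3 tells us the largest block for λ = 2 has size 3.
Step 3 — with total size 6, 4 blocks, and largest block 3, the block sizes (in nonincreasing order) are [3, 1, 1, 1].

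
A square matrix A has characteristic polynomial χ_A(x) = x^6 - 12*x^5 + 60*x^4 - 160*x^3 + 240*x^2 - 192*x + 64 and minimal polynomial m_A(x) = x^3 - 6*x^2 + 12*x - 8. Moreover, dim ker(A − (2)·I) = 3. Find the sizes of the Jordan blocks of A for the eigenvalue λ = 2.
Block sizes for λ = 2: [3, 2, 1]

Step 1 — from the characteristic polynomial, algebraic multiplicity of λ = 2 is 6. From dim ker(A − (2)·I) = 3, there are exactly 3 Jordan blocks for λ = 2.
Step 2 — from the minimal polynomial, the factor (x − 2)^3 tells us the largest block for λ = 2 has size 3.
Step 3 — with total size 6, 3 blocks, and largest block 3, the block sizes (in nonincreasing order) are [3, 2, 1].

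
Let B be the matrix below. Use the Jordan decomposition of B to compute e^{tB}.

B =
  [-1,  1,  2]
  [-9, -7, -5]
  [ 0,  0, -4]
e^{tB} =
  [3*t*exp(-4*t) + exp(-4*t), t*exp(-4*t), t^2*exp(-4*t)/2 + 2*t*exp(-4*t)]
  [-9*t*exp(-4*t), -3*t*exp(-4*t) + exp(-4*t), -3*t^2*exp(-4*t)/2 - 5*t*exp(-4*t)]
  [0, 0, exp(-4*t)]

Strategy: write B = P · J · P⁻¹ where J is a Jordan canonical form, so e^{tB} = P · e^{tJ} · P⁻¹, and e^{tJ} can be computed block-by-block.

B has Jordan form
J =
  [-4,  1,  0]
  [ 0, -4,  1]
  [ 0,  0, -4]
(up to reordering of blocks).

Per-block formulas:
  For a 3×3 Jordan block J_3(-4): exp(t · J_3(-4)) = e^(-4t)·(I + t·N + (t^2/2)·N^2), where N is the 3×3 nilpotent shift.

After assembling e^{tJ} and conjugating by P, we get:

e^{tB} =
  [3*t*exp(-4*t) + exp(-4*t), t*exp(-4*t), t^2*exp(-4*t)/2 + 2*t*exp(-4*t)]
  [-9*t*exp(-4*t), -3*t*exp(-4*t) + exp(-4*t), -3*t^2*exp(-4*t)/2 - 5*t*exp(-4*t)]
  [0, 0, exp(-4*t)]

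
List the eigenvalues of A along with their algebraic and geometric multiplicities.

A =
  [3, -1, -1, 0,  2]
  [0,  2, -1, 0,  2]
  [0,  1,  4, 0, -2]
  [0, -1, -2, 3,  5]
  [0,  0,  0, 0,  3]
λ = 3: alg = 5, geom = 3

Step 1 — factor the characteristic polynomial to read off the algebraic multiplicities:
  χ_A(x) = (x - 3)^5

Step 2 — compute geometric multiplicities via the rank-nullity identity g(λ) = n − rank(A − λI):
  rank(A − (3)·I) = 2, so dim ker(A − (3)·I) = n − 2 = 3

Summary:
  λ = 3: algebraic multiplicity = 5, geometric multiplicity = 3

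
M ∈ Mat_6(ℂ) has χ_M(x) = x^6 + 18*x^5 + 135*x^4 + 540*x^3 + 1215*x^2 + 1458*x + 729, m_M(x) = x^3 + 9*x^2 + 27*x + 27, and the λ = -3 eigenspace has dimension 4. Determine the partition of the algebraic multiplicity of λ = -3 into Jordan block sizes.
Block sizes for λ = -3: [3, 1, 1, 1]

Step 1 — from the characteristic polynomial, algebraic multiplicity of λ = -3 is 6. From dim ker(M − (-3)·I) = 4, there are exactly 4 Jordan blocks for λ = -3.
Step 2 — from the minimal polynomial, the factor (x + 3)^3 tells us the largest block for λ = -3 has size 3.
Step 3 — with total size 6, 4 blocks, and largest block 3, the block sizes (in nonincreasing order) are [3, 1, 1, 1].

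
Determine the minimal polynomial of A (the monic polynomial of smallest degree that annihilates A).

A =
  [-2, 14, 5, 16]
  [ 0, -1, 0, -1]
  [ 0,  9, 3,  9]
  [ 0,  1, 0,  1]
x^4 - x^3 - 6*x^2

The characteristic polynomial is χ_A(x) = x^2*(x - 3)*(x + 2), so the eigenvalues are known. The minimal polynomial is
  m_A(x) = Π_λ (x − λ)^{k_λ}
where k_λ is the size of the *largest* Jordan block for λ (equivalently, the smallest k with (A − λI)^k v = 0 for every generalised eigenvector v of λ).

  λ = -2: largest Jordan block has size 1, contributing (x + 2)
  λ = 0: largest Jordan block has size 2, contributing (x − 0)^2
  λ = 3: largest Jordan block has size 1, contributing (x − 3)

So m_A(x) = x^2*(x - 3)*(x + 2) = x^4 - x^3 - 6*x^2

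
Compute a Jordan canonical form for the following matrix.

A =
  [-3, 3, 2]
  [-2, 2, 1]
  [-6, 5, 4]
J_3(1)

The characteristic polynomial is
  det(x·I − A) = x^3 - 3*x^2 + 3*x - 1 = (x - 1)^3

Eigenvalues and multiplicities (the geometric multiplicity of λ is n − rank(A − λI), which equals the number of Jordan blocks for λ):
  λ = 1: algebraic multiplicity = 3, geometric multiplicity = 1

Determining the block sizes for each eigenvalue:
  λ = 1: one block (gm = 1), so the single block has size am = 3 → block sizes [3]

Assembling the blocks gives a Jordan form
J =
  [1, 1, 0]
  [0, 1, 1]
  [0, 0, 1]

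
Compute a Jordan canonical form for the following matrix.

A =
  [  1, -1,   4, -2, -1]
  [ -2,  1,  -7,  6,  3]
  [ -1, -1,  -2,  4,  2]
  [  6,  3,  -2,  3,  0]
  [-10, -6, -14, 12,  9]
J_3(2) ⊕ J_2(3)

The characteristic polynomial is
  det(x·I − A) = x^5 - 12*x^4 + 57*x^3 - 134*x^2 + 156*x - 72 = (x - 3)^2*(x - 2)^3

Eigenvalues and multiplicities (the geometric multiplicity of λ is n − rank(A − λI), which equals the number of Jordan blocks for λ):
  λ = 2: algebraic multiplicity = 3, geometric multiplicity = 1
  λ = 3: algebraic multiplicity = 2, geometric multiplicity = 1

Determining the block sizes for each eigenvalue:
  λ = 2: one block (gm = 1), so the single block has size am = 3 → block sizes [3]
  λ = 3: one block (gm = 1), so the single block has size am = 2 → block sizes [2]

Assembling the blocks gives a Jordan form
J =
  [2, 1, 0, 0, 0]
  [0, 2, 1, 0, 0]
  [0, 0, 2, 0, 0]
  [0, 0, 0, 3, 1]
  [0, 0, 0, 0, 3]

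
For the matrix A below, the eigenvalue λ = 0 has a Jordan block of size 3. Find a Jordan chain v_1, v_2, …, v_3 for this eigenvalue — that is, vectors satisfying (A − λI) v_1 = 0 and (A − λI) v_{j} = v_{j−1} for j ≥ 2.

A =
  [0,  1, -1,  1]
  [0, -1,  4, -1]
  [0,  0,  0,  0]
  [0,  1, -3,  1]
A Jordan chain for λ = 0 of length 3:
v_1 = (1, -1, 0, 1)ᵀ
v_2 = (-1, 4, 0, -3)ᵀ
v_3 = (0, 0, 1, 0)ᵀ

Let N = A − (0)·I. We want v_3 with N^3 v_3 = 0 but N^2 v_3 ≠ 0; then v_{j-1} := N · v_j for j = 3, …, 2.

Pick v_3 = (0, 0, 1, 0)ᵀ.
Then v_2 = N · v_3 = (-1, 4, 0, -3)ᵀ.
Then v_1 = N · v_2 = (1, -1, 0, 1)ᵀ.

Sanity check: (A − (0)·I) v_1 = (0, 0, 0, 0)ᵀ = 0. ✓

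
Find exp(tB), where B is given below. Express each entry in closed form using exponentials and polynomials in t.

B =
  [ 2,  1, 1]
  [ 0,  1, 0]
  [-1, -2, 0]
e^{tB} =
  [t*exp(t) + exp(t), -t^2*exp(t)/2 + t*exp(t), t*exp(t)]
  [0, exp(t), 0]
  [-t*exp(t), t^2*exp(t)/2 - 2*t*exp(t), -t*exp(t) + exp(t)]

Strategy: write B = P · J · P⁻¹ where J is a Jordan canonical form, so e^{tB} = P · e^{tJ} · P⁻¹, and e^{tJ} can be computed block-by-block.

B has Jordan form
J =
  [1, 1, 0]
  [0, 1, 1]
  [0, 0, 1]
(up to reordering of blocks).

Per-block formulas:
  For a 3×3 Jordan block J_3(1): exp(t · J_3(1)) = e^(1t)·(I + t·N + (t^2/2)·N^2), where N is the 3×3 nilpotent shift.

After assembling e^{tJ} and conjugating by P, we get:

e^{tB} =
  [t*exp(t) + exp(t), -t^2*exp(t)/2 + t*exp(t), t*exp(t)]
  [0, exp(t), 0]
  [-t*exp(t), t^2*exp(t)/2 - 2*t*exp(t), -t*exp(t) + exp(t)]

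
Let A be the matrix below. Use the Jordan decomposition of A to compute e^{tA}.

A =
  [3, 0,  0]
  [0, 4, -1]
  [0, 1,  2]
e^{tA} =
  [exp(3*t), 0, 0]
  [0, t*exp(3*t) + exp(3*t), -t*exp(3*t)]
  [0, t*exp(3*t), -t*exp(3*t) + exp(3*t)]

Strategy: write A = P · J · P⁻¹ where J is a Jordan canonical form, so e^{tA} = P · e^{tJ} · P⁻¹, and e^{tJ} can be computed block-by-block.

A has Jordan form
J =
  [3, 1, 0]
  [0, 3, 0]
  [0, 0, 3]
(up to reordering of blocks).

Per-block formulas:
  For a 1×1 block at λ = 3: exp(t · [3]) = [e^(3t)].
  For a 2×2 Jordan block J_2(3): exp(t · J_2(3)) = e^(3t)·(I + t·N), where N is the 2×2 nilpotent shift.

After assembling e^{tJ} and conjugating by P, we get:

e^{tA} =
  [exp(3*t), 0, 0]
  [0, t*exp(3*t) + exp(3*t), -t*exp(3*t)]
  [0, t*exp(3*t), -t*exp(3*t) + exp(3*t)]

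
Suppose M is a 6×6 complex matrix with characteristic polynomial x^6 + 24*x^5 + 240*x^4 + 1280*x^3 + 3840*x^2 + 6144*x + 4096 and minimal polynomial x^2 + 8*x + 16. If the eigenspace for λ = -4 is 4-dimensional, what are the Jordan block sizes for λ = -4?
Block sizes for λ = -4: [2, 2, 1, 1]

Step 1 — from the characteristic polynomial, algebraic multiplicity of λ = -4 is 6. From dim ker(M − (-4)·I) = 4, there are exactly 4 Jordan blocks for λ = -4.
Step 2 — from the minimal polynomial, the factor (x + 4)^2 tells us the largest block for λ = -4 has size 2.
Step 3 — with total size 6, 4 blocks, and largest block 2, the block sizes (in nonincreasing order) are [2, 2, 1, 1].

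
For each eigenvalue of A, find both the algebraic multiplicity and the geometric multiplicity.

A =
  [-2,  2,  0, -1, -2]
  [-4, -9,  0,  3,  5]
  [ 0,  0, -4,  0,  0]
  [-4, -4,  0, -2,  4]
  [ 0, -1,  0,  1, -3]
λ = -4: alg = 5, geom = 3

Step 1 — factor the characteristic polynomial to read off the algebraic multiplicities:
  χ_A(x) = (x + 4)^5

Step 2 — compute geometric multiplicities via the rank-nullity identity g(λ) = n − rank(A − λI):
  rank(A − (-4)·I) = 2, so dim ker(A − (-4)·I) = n − 2 = 3

Summary:
  λ = -4: algebraic multiplicity = 5, geometric multiplicity = 3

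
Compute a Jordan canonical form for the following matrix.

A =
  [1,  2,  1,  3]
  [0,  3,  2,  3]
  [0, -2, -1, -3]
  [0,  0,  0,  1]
J_3(1) ⊕ J_1(1)

The characteristic polynomial is
  det(x·I − A) = x^4 - 4*x^3 + 6*x^2 - 4*x + 1 = (x - 1)^4

Eigenvalues and multiplicities (the geometric multiplicity of λ is n − rank(A − λI), which equals the number of Jordan blocks for λ):
  λ = 1: algebraic multiplicity = 4, geometric multiplicity = 2

Determining the block sizes for each eigenvalue:
  λ = 1: with am = 4 and gm = 2, the partition is not yet determined (e.g. several partitions of 4 into 2 parts exist). Let N = A − (1)·I. Computing rank(N^1) = 2, rank(N^2) = 1, rank(N^3) = 0; the number of blocks of size ≥ j is rank(N^{j−1}) − rank(N^j), giving [2, 1, 1]. So we have 1 block(s) of size 3, 1 block(s) of size 1 → block sizes [3, 1]

Assembling the blocks gives a Jordan form
J =
  [1, 1, 0, 0]
  [0, 1, 1, 0]
  [0, 0, 1, 0]
  [0, 0, 0, 1]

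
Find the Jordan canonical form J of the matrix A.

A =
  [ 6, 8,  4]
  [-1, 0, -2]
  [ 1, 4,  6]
J_2(4) ⊕ J_1(4)

The characteristic polynomial is
  det(x·I − A) = x^3 - 12*x^2 + 48*x - 64 = (x - 4)^3

Eigenvalues and multiplicities (the geometric multiplicity of λ is n − rank(A − λI), which equals the number of Jordan blocks for λ):
  λ = 4: algebraic multiplicity = 3, geometric multiplicity = 2

Determining the block sizes for each eigenvalue:
  λ = 4: 2 blocks summing to 3 forces exactly one block of size 2 and the rest size 1 → block sizes [2, 1]

Assembling the blocks gives a Jordan form
J =
  [4, 1, 0]
  [0, 4, 0]
  [0, 0, 4]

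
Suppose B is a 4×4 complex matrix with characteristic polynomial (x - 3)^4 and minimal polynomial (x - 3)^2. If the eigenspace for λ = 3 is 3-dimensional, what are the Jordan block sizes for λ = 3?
Block sizes for λ = 3: [2, 1, 1]

Step 1 — from the characteristic polynomial, algebraic multiplicity of λ = 3 is 4. From dim ker(B − (3)·I) = 3, there are exactly 3 Jordan blocks for λ = 3.
Step 2 — from the minimal polynomial, the factor (x − 3)^2 tells us the largest block for λ = 3 has size 2.
Step 3 — with total size 4, 3 blocks, and largest block 2, the block sizes (in nonincreasing order) are [2, 1, 1].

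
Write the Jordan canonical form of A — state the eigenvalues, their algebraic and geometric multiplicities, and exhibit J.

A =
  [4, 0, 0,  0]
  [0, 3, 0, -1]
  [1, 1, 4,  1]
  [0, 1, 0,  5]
J_2(4) ⊕ J_2(4)

The characteristic polynomial is
  det(x·I − A) = x^4 - 16*x^3 + 96*x^2 - 256*x + 256 = (x - 4)^4

Eigenvalues and multiplicities (the geometric multiplicity of λ is n − rank(A − λI), which equals the number of Jordan blocks for λ):
  λ = 4: algebraic multiplicity = 4, geometric multiplicity = 2

Determining the block sizes for each eigenvalue:
  λ = 4: with am = 4 and gm = 2, the partition is not yet determined (e.g. several partitions of 4 into 2 parts exist). Let N = A − (4)·I. Computing rank(N^1) = 2, rank(N^2) = 0; the number of blocks of size ≥ j is rank(N^{j−1}) − rank(N^j), giving [2, 2]. So we have 2 block(s) of size 2 → block sizes [2, 2]

Assembling the blocks gives a Jordan form
J =
  [4, 1, 0, 0]
  [0, 4, 0, 0]
  [0, 0, 4, 1]
  [0, 0, 0, 4]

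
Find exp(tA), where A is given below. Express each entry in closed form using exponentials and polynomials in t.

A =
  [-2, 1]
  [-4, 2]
e^{tA} =
  [1 - 2*t, t]
  [-4*t, 2*t + 1]

Strategy: write A = P · J · P⁻¹ where J is a Jordan canonical form, so e^{tA} = P · e^{tJ} · P⁻¹, and e^{tJ} can be computed block-by-block.

A has Jordan form
J =
  [0, 1]
  [0, 0]
(up to reordering of blocks).

Per-block formulas:
  For a 2×2 Jordan block J_2(0): exp(t · J_2(0)) = e^(0t)·(I + t·N), where N is the 2×2 nilpotent shift.

After assembling e^{tJ} and conjugating by P, we get:

e^{tA} =
  [1 - 2*t, t]
  [-4*t, 2*t + 1]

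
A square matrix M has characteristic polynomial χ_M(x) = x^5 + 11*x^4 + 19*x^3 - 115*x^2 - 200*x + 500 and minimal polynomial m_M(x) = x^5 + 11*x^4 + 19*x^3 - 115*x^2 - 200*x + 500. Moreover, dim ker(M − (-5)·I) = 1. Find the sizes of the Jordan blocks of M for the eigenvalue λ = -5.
Block sizes for λ = -5: [3]

Step 1 — from the characteristic polynomial, algebraic multiplicity of λ = -5 is 3. From dim ker(M − (-5)·I) = 1, there are exactly 1 Jordan blocks for λ = -5.
Step 2 — from the minimal polynomial, the factor (x + 5)^3 tells us the largest block for λ = -5 has size 3.
Step 3 — with total size 3, 1 blocks, and largest block 3, the block sizes (in nonincreasing order) are [3].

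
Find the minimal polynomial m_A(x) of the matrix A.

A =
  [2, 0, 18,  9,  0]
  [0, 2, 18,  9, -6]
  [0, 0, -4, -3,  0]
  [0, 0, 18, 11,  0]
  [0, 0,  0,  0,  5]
x^2 - 7*x + 10

The characteristic polynomial is χ_A(x) = (x - 5)^2*(x - 2)^3, so the eigenvalues are known. The minimal polynomial is
  m_A(x) = Π_λ (x − λ)^{k_λ}
where k_λ is the size of the *largest* Jordan block for λ (equivalently, the smallest k with (A − λI)^k v = 0 for every generalised eigenvector v of λ).

  λ = 2: largest Jordan block has size 1, contributing (x − 2)
  λ = 5: largest Jordan block has size 1, contributing (x − 5)

So m_A(x) = (x - 5)*(x - 2) = x^2 - 7*x + 10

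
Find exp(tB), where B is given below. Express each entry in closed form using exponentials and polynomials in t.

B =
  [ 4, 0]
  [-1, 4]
e^{tB} =
  [exp(4*t), 0]
  [-t*exp(4*t), exp(4*t)]

Strategy: write B = P · J · P⁻¹ where J is a Jordan canonical form, so e^{tB} = P · e^{tJ} · P⁻¹, and e^{tJ} can be computed block-by-block.

B has Jordan form
J =
  [4, 1]
  [0, 4]
(up to reordering of blocks).

Per-block formulas:
  For a 2×2 Jordan block J_2(4): exp(t · J_2(4)) = e^(4t)·(I + t·N), where N is the 2×2 nilpotent shift.

After assembling e^{tJ} and conjugating by P, we get:

e^{tB} =
  [exp(4*t), 0]
  [-t*exp(4*t), exp(4*t)]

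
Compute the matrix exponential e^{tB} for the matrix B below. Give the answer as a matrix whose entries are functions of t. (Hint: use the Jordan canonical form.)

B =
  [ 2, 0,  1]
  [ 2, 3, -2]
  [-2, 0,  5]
e^{tB} =
  [-exp(4*t) + 2*exp(3*t), 0, exp(4*t) - exp(3*t)]
  [2*exp(4*t) - 2*exp(3*t), exp(3*t), -2*exp(4*t) + 2*exp(3*t)]
  [-2*exp(4*t) + 2*exp(3*t), 0, 2*exp(4*t) - exp(3*t)]

Strategy: write B = P · J · P⁻¹ where J is a Jordan canonical form, so e^{tB} = P · e^{tJ} · P⁻¹, and e^{tJ} can be computed block-by-block.

B has Jordan form
J =
  [3, 0, 0]
  [0, 3, 0]
  [0, 0, 4]
(up to reordering of blocks).

Per-block formulas:
  For a 1×1 block at λ = 3: exp(t · [3]) = [e^(3t)].
  For a 1×1 block at λ = 4: exp(t · [4]) = [e^(4t)].

After assembling e^{tJ} and conjugating by P, we get:

e^{tB} =
  [-exp(4*t) + 2*exp(3*t), 0, exp(4*t) - exp(3*t)]
  [2*exp(4*t) - 2*exp(3*t), exp(3*t), -2*exp(4*t) + 2*exp(3*t)]
  [-2*exp(4*t) + 2*exp(3*t), 0, 2*exp(4*t) - exp(3*t)]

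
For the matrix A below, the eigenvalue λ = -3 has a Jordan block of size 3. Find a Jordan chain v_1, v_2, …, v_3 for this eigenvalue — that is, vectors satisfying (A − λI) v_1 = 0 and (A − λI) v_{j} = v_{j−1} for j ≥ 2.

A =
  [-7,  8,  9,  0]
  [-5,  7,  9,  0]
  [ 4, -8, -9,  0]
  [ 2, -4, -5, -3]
A Jordan chain for λ = -3 of length 3:
v_1 = (12, 6, 0, -8)ᵀ
v_2 = (-4, -5, 4, 2)ᵀ
v_3 = (1, 0, 0, 0)ᵀ

Let N = A − (-3)·I. We want v_3 with N^3 v_3 = 0 but N^2 v_3 ≠ 0; then v_{j-1} := N · v_j for j = 3, …, 2.

Pick v_3 = (1, 0, 0, 0)ᵀ.
Then v_2 = N · v_3 = (-4, -5, 4, 2)ᵀ.
Then v_1 = N · v_2 = (12, 6, 0, -8)ᵀ.

Sanity check: (A − (-3)·I) v_1 = (0, 0, 0, 0)ᵀ = 0. ✓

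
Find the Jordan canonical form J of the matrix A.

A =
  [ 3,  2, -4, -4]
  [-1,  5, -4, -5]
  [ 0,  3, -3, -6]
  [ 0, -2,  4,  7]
J_3(3) ⊕ J_1(3)

The characteristic polynomial is
  det(x·I − A) = x^4 - 12*x^3 + 54*x^2 - 108*x + 81 = (x - 3)^4

Eigenvalues and multiplicities (the geometric multiplicity of λ is n − rank(A − λI), which equals the number of Jordan blocks for λ):
  λ = 3: algebraic multiplicity = 4, geometric multiplicity = 2

Determining the block sizes for each eigenvalue:
  λ = 3: with am = 4 and gm = 2, the partition is not yet determined (e.g. several partitions of 4 into 2 parts exist). Let N = A − (3)·I. Computing rank(N^1) = 2, rank(N^2) = 1, rank(N^3) = 0; the number of blocks of size ≥ j is rank(N^{j−1}) − rank(N^j), giving [2, 1, 1]. So we have 1 block(s) of size 3, 1 block(s) of size 1 → block sizes [3, 1]

Assembling the blocks gives a Jordan form
J =
  [3, 1, 0, 0]
  [0, 3, 1, 0]
  [0, 0, 3, 0]
  [0, 0, 0, 3]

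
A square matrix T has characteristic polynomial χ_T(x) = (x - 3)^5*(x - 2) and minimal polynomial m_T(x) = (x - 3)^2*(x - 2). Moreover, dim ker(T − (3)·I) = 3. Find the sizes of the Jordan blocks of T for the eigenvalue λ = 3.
Block sizes for λ = 3: [2, 2, 1]

Step 1 — from the characteristic polynomial, algebraic multiplicity of λ = 3 is 5. From dim ker(T − (3)·I) = 3, there are exactly 3 Jordan blocks for λ = 3.
Step 2 — from the minimal polynomial, the factor (x − 3)^2 tells us the largest block for λ = 3 has size 2.
Step 3 — with total size 5, 3 blocks, and largest block 2, the block sizes (in nonincreasing order) are [2, 2, 1].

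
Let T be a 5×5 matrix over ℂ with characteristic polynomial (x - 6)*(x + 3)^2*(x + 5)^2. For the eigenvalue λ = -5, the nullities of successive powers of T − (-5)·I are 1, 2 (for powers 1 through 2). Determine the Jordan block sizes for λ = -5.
Block sizes for λ = -5: [2]

From the dimensions of kernels of powers, the number of Jordan blocks of size at least j is d_j − d_{j−1} where d_j = dim ker(N^j) (with d_0 = 0). Computing the differences gives [1, 1].
The number of blocks of size exactly k is (#blocks of size ≥ k) − (#blocks of size ≥ k + 1), so the partition is: 1 block(s) of size 2.
In nonincreasing order the block sizes are [2].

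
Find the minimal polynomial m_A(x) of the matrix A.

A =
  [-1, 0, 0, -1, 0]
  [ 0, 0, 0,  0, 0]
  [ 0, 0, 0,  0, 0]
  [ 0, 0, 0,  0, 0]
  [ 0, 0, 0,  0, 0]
x^2 + x

The characteristic polynomial is χ_A(x) = x^4*(x + 1), so the eigenvalues are known. The minimal polynomial is
  m_A(x) = Π_λ (x − λ)^{k_λ}
where k_λ is the size of the *largest* Jordan block for λ (equivalently, the smallest k with (A − λI)^k v = 0 for every generalised eigenvector v of λ).

  λ = -1: largest Jordan block has size 1, contributing (x + 1)
  λ = 0: largest Jordan block has size 1, contributing (x − 0)

So m_A(x) = x*(x + 1) = x^2 + x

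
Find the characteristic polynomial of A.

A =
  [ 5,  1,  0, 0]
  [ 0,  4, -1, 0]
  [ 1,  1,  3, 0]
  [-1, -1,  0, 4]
x^4 - 16*x^3 + 96*x^2 - 256*x + 256

Expanding det(x·I − A) (e.g. by cofactor expansion or by noting that A is similar to its Jordan form J, which has the same characteristic polynomial as A) gives
  χ_A(x) = x^4 - 16*x^3 + 96*x^2 - 256*x + 256
which factors as (x - 4)^4. The eigenvalues (with algebraic multiplicities) are λ = 4 with multiplicity 4.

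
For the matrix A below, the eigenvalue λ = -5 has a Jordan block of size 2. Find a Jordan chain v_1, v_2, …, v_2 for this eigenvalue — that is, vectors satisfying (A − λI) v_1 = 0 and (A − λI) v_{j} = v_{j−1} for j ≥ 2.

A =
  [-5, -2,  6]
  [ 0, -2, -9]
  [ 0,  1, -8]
A Jordan chain for λ = -5 of length 2:
v_1 = (-2, 3, 1)ᵀ
v_2 = (0, 1, 0)ᵀ

Let N = A − (-5)·I. We want v_2 with N^2 v_2 = 0 but N^1 v_2 ≠ 0; then v_{j-1} := N · v_j for j = 2, …, 2.

Pick v_2 = (0, 1, 0)ᵀ.
Then v_1 = N · v_2 = (-2, 3, 1)ᵀ.

Sanity check: (A − (-5)·I) v_1 = (0, 0, 0)ᵀ = 0. ✓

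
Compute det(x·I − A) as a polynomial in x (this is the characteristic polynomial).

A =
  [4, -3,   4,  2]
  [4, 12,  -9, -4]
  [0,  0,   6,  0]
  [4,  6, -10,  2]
x^4 - 24*x^3 + 216*x^2 - 864*x + 1296

Expanding det(x·I − A) (e.g. by cofactor expansion or by noting that A is similar to its Jordan form J, which has the same characteristic polynomial as A) gives
  χ_A(x) = x^4 - 24*x^3 + 216*x^2 - 864*x + 1296
which factors as (x - 6)^4. The eigenvalues (with algebraic multiplicities) are λ = 6 with multiplicity 4.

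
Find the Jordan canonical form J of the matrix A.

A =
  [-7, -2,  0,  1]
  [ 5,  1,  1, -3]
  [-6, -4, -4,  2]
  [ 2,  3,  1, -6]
J_3(-4) ⊕ J_1(-4)

The characteristic polynomial is
  det(x·I − A) = x^4 + 16*x^3 + 96*x^2 + 256*x + 256 = (x + 4)^4

Eigenvalues and multiplicities (the geometric multiplicity of λ is n − rank(A − λI), which equals the number of Jordan blocks for λ):
  λ = -4: algebraic multiplicity = 4, geometric multiplicity = 2

Determining the block sizes for each eigenvalue:
  λ = -4: with am = 4 and gm = 2, the partition is not yet determined (e.g. several partitions of 4 into 2 parts exist). Let N = A − (-4)·I. Computing rank(N^1) = 2, rank(N^2) = 1, rank(N^3) = 0; the number of blocks of size ≥ j is rank(N^{j−1}) − rank(N^j), giving [2, 1, 1]. So we have 1 block(s) of size 3, 1 block(s) of size 1 → block sizes [3, 1]

Assembling the blocks gives a Jordan form
J =
  [-4,  1,  0,  0]
  [ 0, -4,  1,  0]
  [ 0,  0, -4,  0]
  [ 0,  0,  0, -4]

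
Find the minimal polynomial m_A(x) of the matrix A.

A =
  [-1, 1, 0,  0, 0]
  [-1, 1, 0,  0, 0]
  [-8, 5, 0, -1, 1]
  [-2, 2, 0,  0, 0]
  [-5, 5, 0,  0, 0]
x^2

The characteristic polynomial is χ_A(x) = x^5, so the eigenvalues are known. The minimal polynomial is
  m_A(x) = Π_λ (x − λ)^{k_λ}
where k_λ is the size of the *largest* Jordan block for λ (equivalently, the smallest k with (A − λI)^k v = 0 for every generalised eigenvector v of λ).

  λ = 0: largest Jordan block has size 2, contributing (x − 0)^2

So m_A(x) = x^2 = x^2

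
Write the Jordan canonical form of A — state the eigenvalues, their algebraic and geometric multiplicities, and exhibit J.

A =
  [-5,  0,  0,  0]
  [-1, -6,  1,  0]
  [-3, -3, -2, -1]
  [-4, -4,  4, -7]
J_3(-5) ⊕ J_1(-5)

The characteristic polynomial is
  det(x·I − A) = x^4 + 20*x^3 + 150*x^2 + 500*x + 625 = (x + 5)^4

Eigenvalues and multiplicities (the geometric multiplicity of λ is n − rank(A − λI), which equals the number of Jordan blocks for λ):
  λ = -5: algebraic multiplicity = 4, geometric multiplicity = 2

Determining the block sizes for each eigenvalue:
  λ = -5: with am = 4 and gm = 2, the partition is not yet determined (e.g. several partitions of 4 into 2 parts exist). Let N = A − (-5)·I. Computing rank(N^1) = 2, rank(N^2) = 1, rank(N^3) = 0; the number of blocks of size ≥ j is rank(N^{j−1}) − rank(N^j), giving [2, 1, 1]. So we have 1 block(s) of size 3, 1 block(s) of size 1 → block sizes [3, 1]

Assembling the blocks gives a Jordan form
J =
  [-5,  1,  0,  0]
  [ 0, -5,  1,  0]
  [ 0,  0, -5,  0]
  [ 0,  0,  0, -5]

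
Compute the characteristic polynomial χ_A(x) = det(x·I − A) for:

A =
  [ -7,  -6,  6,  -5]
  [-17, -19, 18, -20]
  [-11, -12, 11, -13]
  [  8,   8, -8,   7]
x^4 + 8*x^3 + 18*x^2 + 16*x + 5

Expanding det(x·I − A) (e.g. by cofactor expansion or by noting that A is similar to its Jordan form J, which has the same characteristic polynomial as A) gives
  χ_A(x) = x^4 + 8*x^3 + 18*x^2 + 16*x + 5
which factors as (x + 1)^3*(x + 5). The eigenvalues (with algebraic multiplicities) are λ = -5 with multiplicity 1, λ = -1 with multiplicity 3.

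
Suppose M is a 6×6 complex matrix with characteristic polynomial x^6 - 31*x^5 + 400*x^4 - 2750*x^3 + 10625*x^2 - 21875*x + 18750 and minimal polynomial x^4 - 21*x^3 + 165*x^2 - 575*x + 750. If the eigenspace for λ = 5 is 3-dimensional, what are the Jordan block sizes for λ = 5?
Block sizes for λ = 5: [3, 1, 1]

Step 1 — from the characteristic polynomial, algebraic multiplicity of λ = 5 is 5. From dim ker(M − (5)·I) = 3, there are exactly 3 Jordan blocks for λ = 5.
Step 2 — from the minimal polynomial, the factor (x − 5)^3 tells us the largest block for λ = 5 has size 3.
Step 3 — with total size 5, 3 blocks, and largest block 3, the block sizes (in nonincreasing order) are [3, 1, 1].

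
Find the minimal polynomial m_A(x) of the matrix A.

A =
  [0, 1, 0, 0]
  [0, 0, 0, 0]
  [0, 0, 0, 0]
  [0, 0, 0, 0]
x^2

The characteristic polynomial is χ_A(x) = x^4, so the eigenvalues are known. The minimal polynomial is
  m_A(x) = Π_λ (x − λ)^{k_λ}
where k_λ is the size of the *largest* Jordan block for λ (equivalently, the smallest k with (A − λI)^k v = 0 for every generalised eigenvector v of λ).

  λ = 0: largest Jordan block has size 2, contributing (x − 0)^2

So m_A(x) = x^2 = x^2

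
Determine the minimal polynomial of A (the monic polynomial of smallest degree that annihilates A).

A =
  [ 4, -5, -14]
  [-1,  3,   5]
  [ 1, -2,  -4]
x^3 - 3*x^2 + 3*x - 1

The characteristic polynomial is χ_A(x) = (x - 1)^3, so the eigenvalues are known. The minimal polynomial is
  m_A(x) = Π_λ (x − λ)^{k_λ}
where k_λ is the size of the *largest* Jordan block for λ (equivalently, the smallest k with (A − λI)^k v = 0 for every generalised eigenvector v of λ).

  λ = 1: largest Jordan block has size 3, contributing (x − 1)^3

So m_A(x) = (x - 1)^3 = x^3 - 3*x^2 + 3*x - 1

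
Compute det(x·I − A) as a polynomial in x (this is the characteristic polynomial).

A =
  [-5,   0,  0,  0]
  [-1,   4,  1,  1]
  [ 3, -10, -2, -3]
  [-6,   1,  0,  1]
x^4 + 2*x^3 - 12*x^2 + 14*x - 5

Expanding det(x·I − A) (e.g. by cofactor expansion or by noting that A is similar to its Jordan form J, which has the same characteristic polynomial as A) gives
  χ_A(x) = x^4 + 2*x^3 - 12*x^2 + 14*x - 5
which factors as (x - 1)^3*(x + 5). The eigenvalues (with algebraic multiplicities) are λ = -5 with multiplicity 1, λ = 1 with multiplicity 3.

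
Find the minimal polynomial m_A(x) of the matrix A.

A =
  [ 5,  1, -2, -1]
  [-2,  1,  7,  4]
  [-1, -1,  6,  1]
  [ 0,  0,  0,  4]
x^3 - 12*x^2 + 48*x - 64

The characteristic polynomial is χ_A(x) = (x - 4)^4, so the eigenvalues are known. The minimal polynomial is
  m_A(x) = Π_λ (x − λ)^{k_λ}
where k_λ is the size of the *largest* Jordan block for λ (equivalently, the smallest k with (A − λI)^k v = 0 for every generalised eigenvector v of λ).

  λ = 4: largest Jordan block has size 3, contributing (x − 4)^3

So m_A(x) = (x - 4)^3 = x^3 - 12*x^2 + 48*x - 64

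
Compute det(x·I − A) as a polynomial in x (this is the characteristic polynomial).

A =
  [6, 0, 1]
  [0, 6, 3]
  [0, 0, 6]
x^3 - 18*x^2 + 108*x - 216

Expanding det(x·I − A) (e.g. by cofactor expansion or by noting that A is similar to its Jordan form J, which has the same characteristic polynomial as A) gives
  χ_A(x) = x^3 - 18*x^2 + 108*x - 216
which factors as (x - 6)^3. The eigenvalues (with algebraic multiplicities) are λ = 6 with multiplicity 3.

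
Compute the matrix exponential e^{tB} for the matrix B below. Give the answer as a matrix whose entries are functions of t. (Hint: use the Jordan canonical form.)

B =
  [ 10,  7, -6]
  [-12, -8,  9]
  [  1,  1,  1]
e^{tB} =
  [-9*t^2*exp(t)/2 + 9*t*exp(t) + exp(t), -3*t^2*exp(t) + 7*t*exp(t), 9*t^2*exp(t)/2 - 6*t*exp(t)]
  [9*t^2*exp(t)/2 - 12*t*exp(t), 3*t^2*exp(t) - 9*t*exp(t) + exp(t), -9*t^2*exp(t)/2 + 9*t*exp(t)]
  [-3*t^2*exp(t)/2 + t*exp(t), -t^2*exp(t) + t*exp(t), 3*t^2*exp(t)/2 + exp(t)]

Strategy: write B = P · J · P⁻¹ where J is a Jordan canonical form, so e^{tB} = P · e^{tJ} · P⁻¹, and e^{tJ} can be computed block-by-block.

B has Jordan form
J =
  [1, 1, 0]
  [0, 1, 1]
  [0, 0, 1]
(up to reordering of blocks).

Per-block formulas:
  For a 3×3 Jordan block J_3(1): exp(t · J_3(1)) = e^(1t)·(I + t·N + (t^2/2)·N^2), where N is the 3×3 nilpotent shift.

After assembling e^{tJ} and conjugating by P, we get:

e^{tB} =
  [-9*t^2*exp(t)/2 + 9*t*exp(t) + exp(t), -3*t^2*exp(t) + 7*t*exp(t), 9*t^2*exp(t)/2 - 6*t*exp(t)]
  [9*t^2*exp(t)/2 - 12*t*exp(t), 3*t^2*exp(t) - 9*t*exp(t) + exp(t), -9*t^2*exp(t)/2 + 9*t*exp(t)]
  [-3*t^2*exp(t)/2 + t*exp(t), -t^2*exp(t) + t*exp(t), 3*t^2*exp(t)/2 + exp(t)]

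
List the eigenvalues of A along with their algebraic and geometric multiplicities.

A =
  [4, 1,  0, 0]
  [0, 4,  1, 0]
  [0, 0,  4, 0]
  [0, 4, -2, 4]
λ = 4: alg = 4, geom = 2

Step 1 — factor the characteristic polynomial to read off the algebraic multiplicities:
  χ_A(x) = (x - 4)^4

Step 2 — compute geometric multiplicities via the rank-nullity identity g(λ) = n − rank(A − λI):
  rank(A − (4)·I) = 2, so dim ker(A − (4)·I) = n − 2 = 2

Summary:
  λ = 4: algebraic multiplicity = 4, geometric multiplicity = 2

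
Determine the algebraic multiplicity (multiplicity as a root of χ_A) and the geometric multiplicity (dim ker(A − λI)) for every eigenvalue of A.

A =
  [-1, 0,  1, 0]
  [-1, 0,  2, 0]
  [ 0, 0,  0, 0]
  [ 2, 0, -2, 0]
λ = -1: alg = 1, geom = 1; λ = 0: alg = 3, geom = 2

Step 1 — factor the characteristic polynomial to read off the algebraic multiplicities:
  χ_A(x) = x^3*(x + 1)

Step 2 — compute geometric multiplicities via the rank-nullity identity g(λ) = n − rank(A − λI):
  rank(A − (-1)·I) = 3, so dim ker(A − (-1)·I) = n − 3 = 1
  rank(A − (0)·I) = 2, so dim ker(A − (0)·I) = n − 2 = 2

Summary:
  λ = -1: algebraic multiplicity = 1, geometric multiplicity = 1
  λ = 0: algebraic multiplicity = 3, geometric multiplicity = 2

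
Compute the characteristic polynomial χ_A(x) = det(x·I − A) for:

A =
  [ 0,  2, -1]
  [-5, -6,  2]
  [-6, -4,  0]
x^3 + 6*x^2 + 12*x + 8

Expanding det(x·I − A) (e.g. by cofactor expansion or by noting that A is similar to its Jordan form J, which has the same characteristic polynomial as A) gives
  χ_A(x) = x^3 + 6*x^2 + 12*x + 8
which factors as (x + 2)^3. The eigenvalues (with algebraic multiplicities) are λ = -2 with multiplicity 3.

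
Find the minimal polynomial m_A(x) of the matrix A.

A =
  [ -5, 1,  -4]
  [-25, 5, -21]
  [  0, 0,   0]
x^3

The characteristic polynomial is χ_A(x) = x^3, so the eigenvalues are known. The minimal polynomial is
  m_A(x) = Π_λ (x − λ)^{k_λ}
where k_λ is the size of the *largest* Jordan block for λ (equivalently, the smallest k with (A − λI)^k v = 0 for every generalised eigenvector v of λ).

  λ = 0: largest Jordan block has size 3, contributing (x − 0)^3

So m_A(x) = x^3 = x^3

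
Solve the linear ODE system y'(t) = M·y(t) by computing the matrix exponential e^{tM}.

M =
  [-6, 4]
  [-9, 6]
e^{tM} =
  [1 - 6*t, 4*t]
  [-9*t, 6*t + 1]

Strategy: write M = P · J · P⁻¹ where J is a Jordan canonical form, so e^{tM} = P · e^{tJ} · P⁻¹, and e^{tJ} can be computed block-by-block.

M has Jordan form
J =
  [0, 1]
  [0, 0]
(up to reordering of blocks).

Per-block formulas:
  For a 2×2 Jordan block J_2(0): exp(t · J_2(0)) = e^(0t)·(I + t·N), where N is the 2×2 nilpotent shift.

After assembling e^{tJ} and conjugating by P, we get:

e^{tM} =
  [1 - 6*t, 4*t]
  [-9*t, 6*t + 1]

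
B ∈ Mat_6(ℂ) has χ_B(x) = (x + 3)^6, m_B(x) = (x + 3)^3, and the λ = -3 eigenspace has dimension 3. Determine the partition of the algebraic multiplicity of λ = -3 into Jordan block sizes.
Block sizes for λ = -3: [3, 2, 1]

Step 1 — from the characteristic polynomial, algebraic multiplicity of λ = -3 is 6. From dim ker(B − (-3)·I) = 3, there are exactly 3 Jordan blocks for λ = -3.
Step 2 — from the minimal polynomial, the factor (x + 3)^3 tells us the largest block for λ = -3 has size 3.
Step 3 — with total size 6, 3 blocks, and largest block 3, the block sizes (in nonincreasing order) are [3, 2, 1].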